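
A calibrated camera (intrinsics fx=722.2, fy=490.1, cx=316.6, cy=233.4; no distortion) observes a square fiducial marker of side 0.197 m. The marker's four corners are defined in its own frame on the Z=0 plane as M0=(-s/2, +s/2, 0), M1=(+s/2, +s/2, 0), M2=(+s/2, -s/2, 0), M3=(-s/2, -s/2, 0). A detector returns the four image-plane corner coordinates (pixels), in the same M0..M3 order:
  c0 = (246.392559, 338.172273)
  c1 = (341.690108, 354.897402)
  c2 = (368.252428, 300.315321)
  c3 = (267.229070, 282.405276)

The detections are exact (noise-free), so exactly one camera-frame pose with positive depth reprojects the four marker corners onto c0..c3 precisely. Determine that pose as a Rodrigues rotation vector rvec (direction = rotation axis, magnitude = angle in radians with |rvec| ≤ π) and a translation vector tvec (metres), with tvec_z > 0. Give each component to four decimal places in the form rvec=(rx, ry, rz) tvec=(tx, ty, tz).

Intrinsics K: fx=722.2, fy=490.1, cx=316.6, cy=233.4
Marker side s = 0.197 m; corners in marker frame (Z=0):
  M0 = (-0.0985, +0.0985, 0)
  M1 = (+0.0985, +0.0985, 0)
  M2 = (+0.0985, -0.0985, 0)
  M3 = (-0.0985, -0.0985, 0)
Detected image corners:
  c0 = (246.392559, 338.172273) px
  c1 = (341.690108, 354.897402) px
  c2 = (368.252428, 300.315321) px
  c3 = (267.229070, 282.405276) px
Planar DLT: solve 8×8 A·h = b for H (H[2,2]=1):
  H  [+502.41918 -28.64577 +305.61348]
  H  [+92.58467 +375.65971 +319.77472]
  H  [+0.01495 +0.29971 +1.00000]
B = K⁻¹H; ‖b₁‖=0.712859, ‖b₂‖=0.712859; λ = 2/(‖b₁‖+‖b₂‖) = 1.402803, sign → tz>0 ⇒ λ=+1.402803
r₁ = λ·B[:,0] = (+0.96671,+0.25502,+0.02097); r₂ = λ·B[:,1] = (-0.23995,+0.87502,+0.42043)
r₃ = r₁×r₂ = (+0.08887,-0.41146,+0.90708); SVD([r₁ r₂ r₃]) → R = UVᵀ:
  R  [+0.96671 -0.23995 +0.08887]
  R  [+0.25502 +0.87502 -0.41146]
  R  [+0.02097 +0.42043 +0.90708]
t = (-0.02134, +0.24723, +1.40280) m
tr R = 2.748815; θ = arccos((tr R − 1)/2) = 0.506583 rad = 29.025°
axis k = ((R−Rᵀ)₃₂, (R−Rᵀ)₁₃, (R−Rᵀ)₂₁) / (2 sinθ) = (+0.857279, +0.069978, +0.510075)
rvec = θ·k = (+0.434283, +0.035449, +0.258395)

rvec=(0.4343, 0.0354, 0.2584) tvec=(-0.0213, 0.2472, 1.4028)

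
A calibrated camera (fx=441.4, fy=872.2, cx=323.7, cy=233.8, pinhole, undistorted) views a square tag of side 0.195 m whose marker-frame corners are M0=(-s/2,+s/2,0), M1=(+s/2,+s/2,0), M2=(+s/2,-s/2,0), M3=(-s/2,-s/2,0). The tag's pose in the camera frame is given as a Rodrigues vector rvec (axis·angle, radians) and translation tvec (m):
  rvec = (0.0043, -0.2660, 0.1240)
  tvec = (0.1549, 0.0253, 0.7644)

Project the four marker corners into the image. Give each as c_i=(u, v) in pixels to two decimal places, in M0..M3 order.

Intrinsics K: fx=441.4, fy=872.2, cx=323.7, cy=233.8
Marker side s = 0.195 m; corners in marker frame (Z=0):
  M0 = (-0.0975, +0.0975, 0)
  M1 = (+0.0975, +0.0975, 0)
  M2 = (+0.0975, -0.0975, 0)
  M3 = (-0.0975, -0.0975, 0)
rvec = (0.0043, -0.2660, 0.1240), |rvec| = θ = 0.29351 rad = 16.817°
Rodrigues: sinθ=0.28932, 1−cosθ=0.04277; R = I + sinθ·[k]× + (1−cosθ)·[k]×²:
    [+0.95724 -0.12280 -0.26193]
    [+0.12166 +0.99236 -0.02061]
    [+0.26246 -0.01214 +0.96487]
t = (0.1549, 0.0253, 0.7644) m
M0: Pc = R·M0+t = (+0.04960, +0.11019, +0.73763); u = 441.4·(+0.04960)/0.73763 + 323.7 = 353.3787, v = 872.2·(+0.11019)/0.73763 + 233.8 = 364.0968
M1: Pc = R·M1+t = (+0.23626, +0.13392, +0.78881); u = 441.4·(+0.23626)/0.78881 + 323.7 = 455.9054, v = 872.2·(+0.13392)/0.78881 + 233.8 = 381.8744
M2: Pc = R·M2+t = (+0.26020, -0.05959, +0.79117); u = 441.4·(+0.26020)/0.79117 + 323.7 = 468.8691, v = 872.2·(-0.05959)/0.79117 + 233.8 = 168.1038
M3: Pc = R·M3+t = (+0.07354, -0.08332, +0.73999); u = 441.4·(+0.07354)/0.73999 + 323.7 = 367.5668, v = 872.2·(-0.08332)/0.73999 + 233.8 = 135.5980

c0=(353.38, 364.10) c1=(455.91, 381.87) c2=(468.87, 168.10) c3=(367.57, 135.60)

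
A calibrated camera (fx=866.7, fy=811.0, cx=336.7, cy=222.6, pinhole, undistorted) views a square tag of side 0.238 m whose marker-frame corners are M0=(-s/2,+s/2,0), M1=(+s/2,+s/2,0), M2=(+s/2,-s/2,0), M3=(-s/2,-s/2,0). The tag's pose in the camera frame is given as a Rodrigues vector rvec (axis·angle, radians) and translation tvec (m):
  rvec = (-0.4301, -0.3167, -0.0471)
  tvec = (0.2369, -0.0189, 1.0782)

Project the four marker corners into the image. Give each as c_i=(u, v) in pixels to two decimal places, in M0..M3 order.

c0=(456.34, 293.36) c1=(631.61, 292.35) c2=(587.57, 135.83) c3=(424.72, 126.09)

Intrinsics K: fx=866.7, fy=811.0, cx=336.7, cy=222.6
Marker side s = 0.238 m; corners in marker frame (Z=0):
  M0 = (-0.1190, +0.1190, 0)
  M1 = (+0.1190, +0.1190, 0)
  M2 = (+0.1190, -0.1190, 0)
  M3 = (-0.1190, -0.1190, 0)
rvec = (-0.4301, -0.3167, -0.0471), |rvec| = θ = 0.53619 rad = 30.722°
Rodrigues: sinθ=0.51087, 1−cosθ=0.14034; R = I + sinθ·[k]× + (1−cosθ)·[k]×²:
    [+0.94996 +0.11137 -0.29185]
    [+0.02161 +0.90862 +0.41707]
    [+0.31163 -0.40250 +0.86074]
t = (0.2369, -0.0189, 1.0782) m
M0: Pc = R·M0+t = (+0.13711, +0.08665, +0.99322); u = 866.7·(+0.13711)/0.99322 + 336.7 = 456.3425, v = 811.0·(+0.08665)/0.99322 + 222.6 = 293.3558
M1: Pc = R·M1+t = (+0.36320, +0.09180, +1.06739); u = 866.7·(+0.36320)/1.06739 + 336.7 = 631.6104, v = 811.0·(+0.09180)/1.06739 + 222.6 = 292.3480
M2: Pc = R·M2+t = (+0.33669, -0.12445, +1.16318); u = 866.7·(+0.33669)/1.16318 + 336.7 = 587.5734, v = 811.0·(-0.12445)/1.16318 + 222.6 = 135.8279
M3: Pc = R·M3+t = (+0.11060, -0.12960, +1.08901); u = 866.7·(+0.11060)/1.08901 + 336.7 = 424.7239, v = 811.0·(-0.12960)/1.08901 + 222.6 = 126.0872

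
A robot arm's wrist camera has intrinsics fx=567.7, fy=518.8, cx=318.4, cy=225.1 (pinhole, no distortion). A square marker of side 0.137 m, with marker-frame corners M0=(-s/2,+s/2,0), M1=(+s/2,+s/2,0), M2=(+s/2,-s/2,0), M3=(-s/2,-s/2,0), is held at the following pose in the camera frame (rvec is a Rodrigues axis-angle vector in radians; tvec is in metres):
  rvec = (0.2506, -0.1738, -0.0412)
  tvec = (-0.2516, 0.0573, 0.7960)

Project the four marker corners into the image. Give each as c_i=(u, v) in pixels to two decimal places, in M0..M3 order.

Intrinsics K: fx=567.7, fy=518.8, cx=318.4, cy=225.1
Marker side s = 0.137 m; corners in marker frame (Z=0):
  M0 = (-0.0685, +0.0685, 0)
  M1 = (+0.0685, +0.0685, 0)
  M2 = (+0.0685, -0.0685, 0)
  M3 = (-0.0685, -0.0685, 0)
rvec = (0.2506, -0.1738, -0.0412), |rvec| = θ = 0.30774 rad = 17.632°
Rodrigues: sinθ=0.30291, 1−cosθ=0.04698; R = I + sinθ·[k]× + (1−cosθ)·[k]×²:
    [+0.98417 +0.01895 -0.17619]
    [-0.06216 +0.96800 -0.24311]
    [+0.16595 +0.25022 +0.95386]
t = (-0.2516, 0.0573, 0.7960) m
M0: Pc = R·M0+t = (-0.31772, +0.12787, +0.80177); u = 567.7·(-0.31772)/0.80177 + 318.4 = 93.4377, v = 518.8·(+0.12787)/0.80177 + 225.1 = 307.8379
M1: Pc = R·M1+t = (-0.18289, +0.11935, +0.82451); u = 567.7·(-0.18289)/0.82451 + 318.4 = 192.4769, v = 518.8·(+0.11935)/0.82451 + 225.1 = 300.1982
M2: Pc = R·M2+t = (-0.18548, -0.01327, +0.79023); u = 567.7·(-0.18548)/0.79023 + 318.4 = 185.1496, v = 518.8·(-0.01327)/0.79023 + 225.1 = 216.3905
M3: Pc = R·M3+t = (-0.32031, -0.00475, +0.76749); u = 567.7·(-0.32031)/0.76749 + 318.4 = 81.4699, v = 518.8·(-0.00475)/0.76749 + 225.1 = 221.8888

c0=(93.44, 307.84) c1=(192.48, 300.20) c2=(185.15, 216.39) c3=(81.47, 221.89)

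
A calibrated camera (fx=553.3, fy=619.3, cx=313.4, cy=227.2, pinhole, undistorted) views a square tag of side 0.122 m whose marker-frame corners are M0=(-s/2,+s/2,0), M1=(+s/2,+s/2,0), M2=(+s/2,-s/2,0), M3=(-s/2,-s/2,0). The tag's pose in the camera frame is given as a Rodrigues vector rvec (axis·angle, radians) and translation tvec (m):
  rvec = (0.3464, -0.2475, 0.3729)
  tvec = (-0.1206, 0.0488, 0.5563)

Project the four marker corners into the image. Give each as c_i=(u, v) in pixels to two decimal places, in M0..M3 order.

c0=(114.42, 319.86) c1=(229.57, 353.96) c2=(272.24, 243.32) c3=(152.41, 199.24)

Intrinsics K: fx=553.3, fy=619.3, cx=313.4, cy=227.2
Marker side s = 0.122 m; corners in marker frame (Z=0):
  M0 = (-0.0610, +0.0610, 0)
  M1 = (+0.0610, +0.0610, 0)
  M2 = (+0.0610, -0.0610, 0)
  M3 = (-0.0610, -0.0610, 0)
rvec = (0.3464, -0.2475, 0.3729), |rvec| = θ = 0.56595 rad = 32.427°
Rodrigues: sinθ=0.53622, 1−cosθ=0.15592; R = I + sinθ·[k]× + (1−cosθ)·[k]×²:
    [+0.90249 -0.39504 -0.17162]
    [+0.31157 +0.87390 -0.37313]
    [+0.29738 +0.28327 +0.91177]
t = (-0.1206, 0.0488, 0.5563) m
M0: Pc = R·M0+t = (-0.19975, +0.08310, +0.55544); u = 553.3·(-0.19975)/0.55544 + 313.4 = 114.4199, v = 619.3·(+0.08310)/0.55544 + 227.2 = 319.8561
M1: Pc = R·M1+t = (-0.08965, +0.12111, +0.59172); u = 553.3·(-0.08965)/0.59172 + 313.4 = 229.5748, v = 619.3·(+0.12111)/0.59172 + 227.2 = 353.9589
M2: Pc = R·M2+t = (-0.04145, +0.01450, +0.55716); u = 553.3·(-0.04145)/0.55716 + 313.4 = 272.2368, v = 619.3·(+0.01450)/0.55716 + 227.2 = 243.3153
M3: Pc = R·M3+t = (-0.15155, -0.02351, +0.52088); u = 553.3·(-0.15155)/0.52088 + 313.4 = 152.4131, v = 619.3·(-0.02351)/0.52088 + 227.2 = 199.2433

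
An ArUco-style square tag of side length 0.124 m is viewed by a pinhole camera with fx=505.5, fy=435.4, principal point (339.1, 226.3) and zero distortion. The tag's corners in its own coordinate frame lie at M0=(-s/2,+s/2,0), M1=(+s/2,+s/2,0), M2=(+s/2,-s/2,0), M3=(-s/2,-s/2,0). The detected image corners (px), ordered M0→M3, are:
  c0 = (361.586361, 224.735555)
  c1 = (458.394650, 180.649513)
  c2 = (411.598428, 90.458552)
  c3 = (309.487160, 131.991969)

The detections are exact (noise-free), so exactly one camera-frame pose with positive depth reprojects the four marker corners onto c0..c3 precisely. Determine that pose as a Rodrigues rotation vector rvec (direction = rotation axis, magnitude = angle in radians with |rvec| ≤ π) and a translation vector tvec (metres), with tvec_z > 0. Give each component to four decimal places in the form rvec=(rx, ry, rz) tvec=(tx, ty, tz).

rvec=(0.0934, -0.2172, -0.4675) tvec=(0.0507, -0.0853, 0.5379)

Intrinsics K: fx=505.5, fy=435.4, cx=339.1, cy=226.3
Marker side s = 0.124 m; corners in marker frame (Z=0):
  M0 = (-0.0620, +0.0620, 0)
  M1 = (+0.0620, +0.0620, 0)
  M2 = (+0.0620, -0.0620, 0)
  M3 = (-0.0620, -0.0620, 0)
Detected image corners:
  c0 = (361.586361, 224.735555) px
  c1 = (458.394650, 180.649513) px
  c2 = (411.598428, 90.458552) px
  c3 = (309.487160, 131.991969) px
Planar DLT: solve 8×8 A·h = b for H (H[2,2]=1):
  H  [+934.99153 +497.72997 +386.72850]
  H  [-291.12257 +777.92125 +157.23163]
  H  [+0.34583 +0.25805 +1.00000]
B = K⁻¹H; ‖b₁‖=1.859065, ‖b₂‖=1.859065; λ = 2/(‖b₁‖+‖b₂‖) = 0.537905, sign → tz>0 ⇒ λ=+0.537905
r₁ = λ·B[:,0] = (+0.87014,-0.45635,+0.18603); r₂ = λ·B[:,1] = (+0.43652,+0.88892,+0.13880)
r₃ = r₁×r₂ = (-0.22871,-0.03957,+0.97269); SVD([r₁ r₂ r₃]) → R = UVᵀ:
  R  [+0.87014 +0.43652 -0.22871]
  R  [-0.45635 +0.88892 -0.03957]
  R  [+0.18603 +0.13880 +0.97269]
t = (+0.05068, -0.08533, +0.53790) m
tr R = 2.731750; θ = arccos((tr R − 1)/2) = 0.523899 rad = 30.017°
axis k = ((R−Rᵀ)₃₂, (R−Rᵀ)₁₃, (R−Rᵀ)₂₁) / (2 sinθ) = (+0.178285, -0.414516, -0.892407)
rvec = θ·k = (+0.093404, -0.217165, -0.467532)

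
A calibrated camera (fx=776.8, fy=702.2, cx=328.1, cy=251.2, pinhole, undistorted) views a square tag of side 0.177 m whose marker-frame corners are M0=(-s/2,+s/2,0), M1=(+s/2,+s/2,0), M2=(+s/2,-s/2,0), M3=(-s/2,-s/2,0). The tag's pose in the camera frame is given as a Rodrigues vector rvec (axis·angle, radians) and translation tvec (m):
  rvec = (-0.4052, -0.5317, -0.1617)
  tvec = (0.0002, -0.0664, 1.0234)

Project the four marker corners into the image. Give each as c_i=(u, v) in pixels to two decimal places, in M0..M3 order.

Intrinsics K: fx=776.8, fy=702.2, cx=328.1, cy=251.2
Marker side s = 0.177 m; corners in marker frame (Z=0):
  M0 = (-0.0885, +0.0885, 0)
  M1 = (+0.0885, +0.0885, 0)
  M2 = (+0.0885, -0.0885, 0)
  M3 = (-0.0885, -0.0885, 0)
rvec = (-0.4052, -0.5317, -0.1617), |rvec| = θ = 0.68778 rad = 39.407°
Rodrigues: sinθ=0.63482, 1−cosθ=0.22734; R = I + sinθ·[k]× + (1−cosθ)·[k]×²:
    [+0.85157 +0.25279 -0.45927]
    [-0.04571 +0.90853 +0.41532]
    [+0.52225 -0.33268 +0.78522]
t = (0.0002, -0.0664, 1.0234) m
M0: Pc = R·M0+t = (-0.05279, +0.01805, +0.94774); u = 776.8·(-0.05279)/0.94774 + 328.1 = 284.8302, v = 702.2·(+0.01805)/0.94774 + 251.2 = 264.5734
M1: Pc = R·M1+t = (+0.09794, +0.00996, +1.04018); u = 776.8·(+0.09794)/1.04018 + 328.1 = 401.2380, v = 702.2·(+0.00996)/1.04018 + 251.2 = 257.9234
M2: Pc = R·M2+t = (+0.05319, -0.15085, +1.09906); u = 776.8·(+0.05319)/1.09906 + 328.1 = 365.6950, v = 702.2·(-0.15085)/1.09906 + 251.2 = 154.8208
M3: Pc = R·M3+t = (-0.09754, -0.14276, +1.00662); u = 776.8·(-0.09754)/1.00662 + 328.1 = 252.8327, v = 702.2·(-0.14276)/1.00662 + 251.2 = 151.6139

c0=(284.83, 264.57) c1=(401.24, 257.92) c2=(365.69, 154.82) c3=(252.83, 151.61)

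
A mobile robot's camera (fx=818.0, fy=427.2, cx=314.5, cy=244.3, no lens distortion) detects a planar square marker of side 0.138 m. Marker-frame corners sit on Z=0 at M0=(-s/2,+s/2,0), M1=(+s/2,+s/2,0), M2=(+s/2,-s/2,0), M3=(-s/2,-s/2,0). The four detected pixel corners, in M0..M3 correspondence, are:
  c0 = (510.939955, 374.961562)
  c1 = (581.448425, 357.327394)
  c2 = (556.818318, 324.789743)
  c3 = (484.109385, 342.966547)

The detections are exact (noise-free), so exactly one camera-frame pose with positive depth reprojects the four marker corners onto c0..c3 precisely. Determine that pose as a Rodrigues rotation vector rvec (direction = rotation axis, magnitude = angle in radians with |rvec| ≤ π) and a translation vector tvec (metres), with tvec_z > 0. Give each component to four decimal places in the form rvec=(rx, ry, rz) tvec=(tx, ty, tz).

Intrinsics K: fx=818.0, fy=427.2, cx=314.5, cy=244.3
Marker side s = 0.138 m; corners in marker frame (Z=0):
  M0 = (-0.0690, +0.0690, 0)
  M1 = (+0.0690, +0.0690, 0)
  M2 = (+0.0690, -0.0690, 0)
  M3 = (-0.0690, -0.0690, 0)
Detected image corners:
  c0 = (510.939955, 374.961562) px
  c1 = (581.448425, 357.327394) px
  c2 = (556.818318, 324.789743) px
  c3 = (484.109385, 342.966547) px
Planar DLT: solve 8×8 A·h = b for H (H[2,2]=1):
  H  [+519.53853 +304.93732 +533.52974]
  H  [-129.22289 +311.57402 +350.25774]
  H  [+0.00142 +0.22216 +1.00000]
B = K⁻¹H; ‖b₁‖=0.703344, ‖b₂‖=0.703344; λ = 2/(‖b₁‖+‖b₂‖) = 1.421779, sign → tz>0 ⇒ λ=+1.421779
r₁ = λ·B[:,0] = (+0.90224,-0.43123,+0.00202); r₂ = λ·B[:,1] = (+0.40857,+0.85633,+0.31587)
r₃ = r₁×r₂ = (-0.13794,-0.28416,+0.94880); SVD([r₁ r₂ r₃]) → R = UVᵀ:
  R  [+0.90224 +0.40857 -0.13794]
  R  [-0.43123 +0.85633 -0.28416]
  R  [+0.00202 +0.31587 +0.94880]
t = (+0.38070, +0.35264, +1.42178) m
tr R = 2.707370; θ = arccos((tr R − 1)/2) = 0.547776 rad = 31.385°
axis k = ((R−Rᵀ)₃₂, (R−Rᵀ)₁₃, (R−Rᵀ)₂₁) / (2 sinθ) = (+0.576079, -0.134370, -0.806274)
rvec = θ·k = (+0.315562, -0.073605, -0.441657)

rvec=(0.3156, -0.0736, -0.4417) tvec=(0.3807, 0.3526, 1.4218)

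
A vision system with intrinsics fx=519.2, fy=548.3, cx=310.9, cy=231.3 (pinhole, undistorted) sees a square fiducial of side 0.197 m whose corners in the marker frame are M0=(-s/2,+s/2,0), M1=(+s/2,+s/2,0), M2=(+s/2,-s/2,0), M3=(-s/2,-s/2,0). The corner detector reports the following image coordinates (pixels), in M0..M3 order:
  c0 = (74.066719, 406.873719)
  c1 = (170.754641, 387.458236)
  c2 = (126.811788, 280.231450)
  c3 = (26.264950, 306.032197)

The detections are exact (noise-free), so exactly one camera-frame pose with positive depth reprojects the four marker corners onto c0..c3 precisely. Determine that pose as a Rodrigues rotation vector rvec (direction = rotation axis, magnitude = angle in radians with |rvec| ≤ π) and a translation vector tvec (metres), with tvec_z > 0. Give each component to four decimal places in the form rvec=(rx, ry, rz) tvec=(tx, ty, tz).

rvec=(0.3129, 0.1823, -0.2681) tvec=(-0.3642, 0.1883, 0.8922)

Intrinsics K: fx=519.2, fy=548.3, cx=310.9, cy=231.3
Marker side s = 0.197 m; corners in marker frame (Z=0):
  M0 = (-0.0985, +0.0985, 0)
  M1 = (+0.0985, +0.0985, 0)
  M2 = (+0.0985, -0.0985, 0)
  M3 = (-0.0985, -0.0985, 0)
Detected image corners:
  c0 = (74.066719, 406.873719) px
  c1 = (170.754641, 387.458236) px
  c2 = (126.811788, 280.231450) px
  c3 = (26.264950, 306.032197) px
Planar DLT: solve 8×8 A·h = b for H (H[2,2]=1):
  H  [+476.04775 +264.12682 +98.99555]
  H  [-198.39454 +635.39382 +347.01896]
  H  [-0.24375 +0.31201 +1.00000]
B = K⁻¹H; ‖b₁‖=1.120778, ‖b₂‖=1.120778; λ = 2/(‖b₁‖+‖b₂‖) = 0.892237, sign → tz>0 ⇒ λ=+0.892237
r₁ = λ·B[:,0] = (+0.94831,-0.23110,-0.21748); r₂ = λ·B[:,1] = (+0.28720,+0.91652,+0.27839)
r₃ = r₁×r₂ = (+0.13499,-0.32646,+0.93552); SVD([r₁ r₂ r₃]) → R = UVᵀ:
  R  [+0.94831 +0.28720 +0.13499]
  R  [-0.23110 +0.91652 -0.32646]
  R  [-0.21748 +0.27839 +0.93552]
t = (-0.36415, +0.18831, +0.89224) m
tr R = 2.800357; θ = arccos((tr R − 1)/2) = 0.450617 rad = 25.818°
axis k = ((R−Rᵀ)₃₂, (R−Rᵀ)₁₃, (R−Rᵀ)₂₁) / (2 sinθ) = (+0.694398, +0.404664, -0.595028)
rvec = θ·k = (+0.312907, +0.182348, -0.268130)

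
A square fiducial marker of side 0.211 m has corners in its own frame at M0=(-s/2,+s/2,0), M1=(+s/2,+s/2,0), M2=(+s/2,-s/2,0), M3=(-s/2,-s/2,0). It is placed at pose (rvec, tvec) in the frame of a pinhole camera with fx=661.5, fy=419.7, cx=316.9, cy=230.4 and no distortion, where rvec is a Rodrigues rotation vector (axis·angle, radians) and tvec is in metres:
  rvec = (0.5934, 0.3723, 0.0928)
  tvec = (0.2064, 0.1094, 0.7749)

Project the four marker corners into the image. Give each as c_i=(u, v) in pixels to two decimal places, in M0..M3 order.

Intrinsics K: fx=661.5, fy=419.7, cx=316.9, cy=230.4
Marker side s = 0.211 m; corners in marker frame (Z=0):
  M0 = (-0.1055, +0.1055, 0)
  M1 = (+0.1055, +0.1055, 0)
  M2 = (+0.1055, -0.1055, 0)
  M3 = (-0.1055, -0.1055, 0)
rvec = (0.5934, 0.3723, 0.0928), |rvec| = θ = 0.70664 rad = 40.488°
Rodrigues: sinθ=0.64928, 1−cosθ=0.23945; R = I + sinθ·[k]× + (1−cosθ)·[k]×²:
    [+0.92940 +0.02067 +0.36849]
    [+0.19121 +0.82701 -0.52867]
    [-0.31567 +0.56180 +0.76468]
t = (0.2064, 0.1094, 0.7749) m
M0: Pc = R·M0+t = (+0.11053, +0.17648, +0.86747); u = 661.5·(+0.11053)/0.86747 + 316.9 = 401.1849, v = 419.7·(+0.17648)/0.86747 + 230.4 = 315.7831
M1: Pc = R·M1+t = (+0.30663, +0.21682, +0.80087); u = 661.5·(+0.30663)/0.80087 + 316.9 = 570.1729, v = 419.7·(+0.21682)/0.80087 + 230.4 = 344.0274
M2: Pc = R·M2+t = (+0.30227, +0.04232, +0.68233); u = 661.5·(+0.30227)/0.68233 + 316.9 = 609.9448, v = 419.7·(+0.04232)/0.68233 + 230.4 = 256.4326
M3: Pc = R·M3+t = (+0.10617, +0.00198, +0.74893); u = 661.5·(+0.10617)/0.74893 + 316.9 = 410.6726, v = 419.7·(+0.00198)/0.74893 + 230.4 = 231.5082

c0=(401.18, 315.78) c1=(570.17, 344.03) c2=(609.94, 256.43) c3=(410.67, 231.51)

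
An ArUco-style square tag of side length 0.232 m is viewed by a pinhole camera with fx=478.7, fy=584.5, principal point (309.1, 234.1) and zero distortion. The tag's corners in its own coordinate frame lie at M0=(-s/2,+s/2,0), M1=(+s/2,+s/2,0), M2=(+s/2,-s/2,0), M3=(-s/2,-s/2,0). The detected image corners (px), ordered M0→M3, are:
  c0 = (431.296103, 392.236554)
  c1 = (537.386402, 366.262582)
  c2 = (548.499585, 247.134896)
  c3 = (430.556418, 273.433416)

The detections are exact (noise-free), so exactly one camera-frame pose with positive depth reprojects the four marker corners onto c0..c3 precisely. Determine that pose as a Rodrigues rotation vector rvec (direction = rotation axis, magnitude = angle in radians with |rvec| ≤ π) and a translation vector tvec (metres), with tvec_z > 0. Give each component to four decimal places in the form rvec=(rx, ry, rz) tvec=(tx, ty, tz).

Intrinsics K: fx=478.7, fy=584.5, cx=309.1, cy=234.1
Marker side s = 0.232 m; corners in marker frame (Z=0):
  M0 = (-0.1160, +0.1160, 0)
  M1 = (+0.1160, +0.1160, 0)
  M2 = (+0.1160, -0.1160, 0)
  M3 = (-0.1160, -0.1160, 0)
Detected image corners:
  c0 = (431.296103, 392.236554) px
  c1 = (537.386402, 366.262582) px
  c2 = (548.499585, 247.134896) px
  c3 = (430.556418, 273.433416) px
Planar DLT: solve 8×8 A·h = b for H (H[2,2]=1):
  H  [+524.97539 +201.48018 +487.37669]
  H  [-84.04720 +659.95531 +322.80699]
  H  [+0.08935 +0.46023 +1.00000]
B = K⁻¹H; ‖b₁‖=1.058158, ‖b₂‖=1.058158; λ = 2/(‖b₁‖+‖b₂‖) = 0.945038, sign → tz>0 ⇒ λ=+0.945038
r₁ = λ·B[:,0] = (+0.98187,-0.16971,+0.08444); r₂ = λ·B[:,1] = (+0.11692,+0.89284,+0.43493)
r₃ = r₁×r₂ = (-0.14920,-0.41718,+0.89649); SVD([r₁ r₂ r₃]) → R = UVᵀ:
  R  [+0.98187 +0.11692 -0.14920]
  R  [-0.16971 +0.89284 -0.41718]
  R  [+0.08444 +0.43493 +0.89649]
t = (+0.35195, +0.14342, +0.94504) m
tr R = 2.771204; θ = arccos((tr R − 1)/2) = 0.483008 rad = 27.674°
axis k = ((R−Rᵀ)₃₂, (R−Rᵀ)₁₃, (R−Rᵀ)₂₁) / (2 sinθ) = (+0.917342, -0.251532, -0.308569)
rvec = θ·k = (+0.443084, -0.121492, -0.149041)

rvec=(0.4431, -0.1215, -0.1490) tvec=(0.3519, 0.1434, 0.9450)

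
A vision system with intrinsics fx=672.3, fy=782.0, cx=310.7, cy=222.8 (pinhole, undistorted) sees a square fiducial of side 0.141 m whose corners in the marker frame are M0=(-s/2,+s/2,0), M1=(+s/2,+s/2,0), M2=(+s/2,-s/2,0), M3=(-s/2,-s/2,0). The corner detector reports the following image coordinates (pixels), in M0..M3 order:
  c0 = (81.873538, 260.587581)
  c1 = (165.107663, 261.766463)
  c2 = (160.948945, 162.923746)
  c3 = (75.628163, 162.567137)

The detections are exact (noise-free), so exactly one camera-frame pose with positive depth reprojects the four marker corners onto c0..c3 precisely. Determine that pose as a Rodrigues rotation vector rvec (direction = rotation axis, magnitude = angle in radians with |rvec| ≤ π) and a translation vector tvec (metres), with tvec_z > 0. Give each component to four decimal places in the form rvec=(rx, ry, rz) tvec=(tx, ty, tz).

Intrinsics K: fx=672.3, fy=782.0, cx=310.7, cy=222.8
Marker side s = 0.141 m; corners in marker frame (Z=0):
  M0 = (-0.0705, +0.0705, 0)
  M1 = (+0.0705, +0.0705, 0)
  M2 = (+0.0705, -0.0705, 0)
  M3 = (-0.0705, -0.0705, 0)
Detected image corners:
  c0 = (81.873538, 260.587581) px
  c1 = (165.107663, 261.766463) px
  c2 = (160.948945, 162.923746) px
  c3 = (75.628163, 162.567137) px
Planar DLT: solve 8×8 A·h = b for H (H[2,2]=1):
  H  [+590.28750 +58.60613 +120.74230]
  H  [-7.37258 +736.09735 +212.58185]
  H  [-0.06065 +0.17934 +1.00000]
B = K⁻¹H; ‖b₁‖=0.908100, ‖b₂‖=0.908100; λ = 2/(‖b₁‖+‖b₂‖) = 1.101200, sign → tz>0 ⇒ λ=+1.101200
r₁ = λ·B[:,0] = (+0.99773,+0.00865,-0.06678); r₂ = λ·B[:,1] = (+0.00472,+0.98029,+0.19749)
r₃ = r₁×r₂ = (+0.06717,-0.19736,+0.97803); SVD([r₁ r₂ r₃]) → R = UVᵀ:
  R  [+0.99773 +0.00472 +0.06717]
  R  [+0.00865 +0.98029 -0.19736]
  R  [-0.06678 +0.19749 +0.97803]
t = (-0.31114, -0.01439, +1.10120) m
tr R = 2.956051; θ = arccos((tr R − 1)/2) = 0.210027 rad = 12.034°
axis k = ((R−Rᵀ)₃₂, (R−Rᵀ)₁₃, (R−Rᵀ)₂₁) / (2 sinθ) = (+0.946944, +0.321260, +0.009402)
rvec = θ·k = (+0.198884, +0.067473, +0.001975)

rvec=(0.1989, 0.0675, 0.0020) tvec=(-0.3111, -0.0144, 1.1012)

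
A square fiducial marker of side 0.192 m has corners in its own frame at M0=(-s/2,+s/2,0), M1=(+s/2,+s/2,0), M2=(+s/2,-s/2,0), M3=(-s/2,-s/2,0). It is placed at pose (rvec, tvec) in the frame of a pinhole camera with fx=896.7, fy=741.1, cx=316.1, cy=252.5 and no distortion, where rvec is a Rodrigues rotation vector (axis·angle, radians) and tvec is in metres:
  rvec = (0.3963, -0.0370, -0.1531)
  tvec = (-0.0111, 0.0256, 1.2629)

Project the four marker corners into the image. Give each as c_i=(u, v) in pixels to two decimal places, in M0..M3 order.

Intrinsics K: fx=896.7, fy=741.1, cx=316.1, cy=252.5
Marker side s = 0.192 m; corners in marker frame (Z=0):
  M0 = (-0.0960, +0.0960, 0)
  M1 = (+0.0960, +0.0960, 0)
  M2 = (+0.0960, -0.0960, 0)
  M3 = (-0.0960, -0.0960, 0)
rvec = (0.3963, -0.0370, -0.1531), |rvec| = θ = 0.42645 rad = 24.434°
Rodrigues: sinθ=0.41364, 1−cosθ=0.08956; R = I + sinθ·[k]× + (1−cosθ)·[k]×²:
    [+0.98778 +0.14128 -0.06577]
    [-0.15572 +0.91111 -0.38161]
    [+0.00601 +0.38719 +0.92198]
t = (-0.0111, 0.0256, 1.2629) m
M0: Pc = R·M0+t = (-0.09236, +0.12802, +1.29949); u = 896.7·(-0.09236)/1.29949 + 316.1 = 252.3652, v = 741.1·(+0.12802)/1.29949 + 252.5 = 325.5076
M1: Pc = R·M1+t = (+0.09729, +0.09812, +1.30065); u = 896.7·(+0.09729)/1.30065 + 316.1 = 383.1743, v = 741.1·(+0.09812)/1.30065 + 252.5 = 308.4067
M2: Pc = R·M2+t = (+0.07016, -0.07682, +1.22631); u = 896.7·(+0.07016)/1.22631 + 316.1 = 367.4055, v = 741.1·(-0.07682)/1.22631 + 252.5 = 206.0773
M3: Pc = R·M3+t = (-0.11949, -0.04692, +1.22515); u = 896.7·(-0.11949)/1.22515 + 316.1 = 228.6442, v = 741.1·(-0.04692)/1.22515 + 252.5 = 224.1194

c0=(252.37, 325.51) c1=(383.17, 308.41) c2=(367.41, 206.08) c3=(228.64, 224.12)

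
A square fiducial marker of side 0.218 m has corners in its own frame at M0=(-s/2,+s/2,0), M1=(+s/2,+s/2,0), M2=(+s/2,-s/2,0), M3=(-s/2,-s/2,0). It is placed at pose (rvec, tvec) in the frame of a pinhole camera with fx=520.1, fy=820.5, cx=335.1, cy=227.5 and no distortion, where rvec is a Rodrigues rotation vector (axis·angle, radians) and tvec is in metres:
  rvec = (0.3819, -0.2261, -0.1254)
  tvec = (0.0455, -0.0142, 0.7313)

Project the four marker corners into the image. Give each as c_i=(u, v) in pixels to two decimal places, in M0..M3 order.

c0=(299.57, 340.97) c1=(439.54, 298.10) c2=(439.26, 74.72) c3=(281.81, 108.75)

Intrinsics K: fx=520.1, fy=820.5, cx=335.1, cy=227.5
Marker side s = 0.218 m; corners in marker frame (Z=0):
  M0 = (-0.1090, +0.1090, 0)
  M1 = (+0.1090, +0.1090, 0)
  M2 = (+0.1090, -0.1090, 0)
  M3 = (-0.1090, -0.1090, 0)
rvec = (0.3819, -0.2261, -0.1254), |rvec| = θ = 0.46119 rad = 26.424°
Rodrigues: sinθ=0.44501, 1−cosθ=0.10448; R = I + sinθ·[k]× + (1−cosθ)·[k]×²:
    [+0.96717 +0.07859 -0.24169]
    [-0.16342 +0.92064 -0.35458]
    [+0.19465 +0.38243 +0.90325]
t = (0.0455, -0.0142, 0.7313) m
M0: Pc = R·M0+t = (-0.05135, +0.10396, +0.75177); u = 520.1·(-0.05135)/0.75177 + 335.1 = 299.5709, v = 820.5·(+0.10396)/0.75177 + 227.5 = 340.9664
M1: Pc = R·M1+t = (+0.15949, +0.06834, +0.79420); u = 520.1·(+0.15949)/0.79420 + 335.1 = 439.5435, v = 820.5·(+0.06834)/0.79420 + 227.5 = 298.0998
M2: Pc = R·M2+t = (+0.14235, -0.13236, +0.71083); u = 520.1·(+0.14235)/0.71083 + 335.1 = 439.2580, v = 820.5·(-0.13236)/0.71083 + 227.5 = 74.7174
M3: Pc = R·M3+t = (-0.06849, -0.09674, +0.66840); u = 520.1·(-0.06849)/0.66840 + 335.1 = 281.8083, v = 820.5·(-0.09674)/0.66840 + 227.5 = 108.7495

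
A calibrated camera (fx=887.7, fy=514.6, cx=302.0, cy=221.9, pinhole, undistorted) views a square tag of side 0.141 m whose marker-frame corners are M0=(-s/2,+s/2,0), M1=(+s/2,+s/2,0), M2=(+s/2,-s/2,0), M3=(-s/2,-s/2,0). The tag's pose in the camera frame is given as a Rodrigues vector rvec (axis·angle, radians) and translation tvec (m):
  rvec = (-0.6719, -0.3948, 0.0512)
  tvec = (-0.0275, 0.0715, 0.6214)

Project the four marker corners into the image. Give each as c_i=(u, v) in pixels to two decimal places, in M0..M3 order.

c0=(162.52, 328.38) c1=(365.89, 340.67) c2=(343.32, 243.08) c3=(165.80, 225.17)

Intrinsics K: fx=887.7, fy=514.6, cx=302.0, cy=221.9
Marker side s = 0.141 m; corners in marker frame (Z=0):
  M0 = (-0.0705, +0.0705, 0)
  M1 = (+0.0705, +0.0705, 0)
  M2 = (+0.0705, -0.0705, 0)
  M3 = (-0.0705, -0.0705, 0)
rvec = (-0.6719, -0.3948, 0.0512), |rvec| = θ = 0.78099 rad = 44.747°
Rodrigues: sinθ=0.70398, 1−cosθ=0.28978; R = I + sinθ·[k]× + (1−cosθ)·[k]×²:
    [+0.92470 +0.07988 -0.37222]
    [+0.17218 +0.78427 +0.59605]
    [+0.33953 -0.61525 +0.71147]
t = (-0.0275, 0.0715, 0.6214) m
M0: Pc = R·M0+t = (-0.08706, +0.11465, +0.55409); u = 887.7·(-0.08706)/0.55409 + 302.0 = 162.5213, v = 514.6·(+0.11465)/0.55409 + 221.9 = 328.3817
M1: Pc = R·M1+t = (+0.04332, +0.13893, +0.60196); u = 887.7·(+0.04332)/0.60196 + 302.0 = 365.8872, v = 514.6·(+0.13893)/0.60196 + 221.9 = 340.6672
M2: Pc = R·M2+t = (+0.03206, +0.02835, +0.68871); u = 887.7·(+0.03206)/0.68871 + 302.0 = 343.3234, v = 514.6·(+0.02835)/0.68871 + 221.9 = 243.0810
M3: Pc = R·M3+t = (-0.09832, +0.00407, +0.64084); u = 887.7·(-0.09832)/0.64084 + 302.0 = 165.8017, v = 514.6·(+0.00407)/0.64084 + 221.9 = 225.1684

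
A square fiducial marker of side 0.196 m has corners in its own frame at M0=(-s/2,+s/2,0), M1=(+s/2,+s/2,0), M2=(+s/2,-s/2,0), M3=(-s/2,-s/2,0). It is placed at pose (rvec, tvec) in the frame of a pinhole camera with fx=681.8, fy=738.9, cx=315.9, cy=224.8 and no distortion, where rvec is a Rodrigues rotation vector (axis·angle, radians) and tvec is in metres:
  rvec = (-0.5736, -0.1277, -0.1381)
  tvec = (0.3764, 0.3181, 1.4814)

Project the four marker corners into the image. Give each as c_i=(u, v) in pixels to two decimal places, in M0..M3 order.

Intrinsics K: fx=681.8, fy=738.9, cx=315.9, cy=224.8
Marker side s = 0.196 m; corners in marker frame (Z=0):
  M0 = (-0.0980, +0.0980, 0)
  M1 = (+0.0980, +0.0980, 0)
  M2 = (+0.0980, -0.0980, 0)
  M3 = (-0.0980, -0.0980, 0)
rvec = (-0.5736, -0.1277, -0.1381), |rvec| = θ = 0.60365 rad = 34.587°
Rodrigues: sinθ=0.56765, 1−cosθ=0.17673; R = I + sinθ·[k]× + (1−cosθ)·[k]×²:
    [+0.98284 +0.16539 -0.08167]
    [-0.09434 +0.83118 +0.54795]
    [+0.15850 -0.53084 +0.83252]
t = (0.3764, 0.3181, 1.4814) m
M0: Pc = R·M0+t = (+0.29629, +0.40880, +1.41384); u = 681.8·(+0.29629)/1.41384 + 315.9 = 458.7802, v = 738.9·(+0.40880)/1.41384 + 224.8 = 438.4464
M1: Pc = R·M1+t = (+0.48893, +0.39031, +1.44491); u = 681.8·(+0.48893)/1.44491 + 315.9 = 546.6064, v = 738.9·(+0.39031)/1.44491 + 224.8 = 424.3972
M2: Pc = R·M2+t = (+0.45651, +0.22740, +1.54896); u = 681.8·(+0.45651)/1.54896 + 315.9 = 516.8410, v = 738.9·(+0.22740)/1.54896 + 224.8 = 333.2766
M3: Pc = R·M3+t = (+0.26387, +0.24589, +1.51789); u = 681.8·(+0.26387)/1.51789 + 315.9 = 434.4257, v = 738.9·(+0.24589)/1.51789 + 224.8 = 344.4978

c0=(458.78, 438.45) c1=(546.61, 424.40) c2=(516.84, 333.28) c3=(434.43, 344.50)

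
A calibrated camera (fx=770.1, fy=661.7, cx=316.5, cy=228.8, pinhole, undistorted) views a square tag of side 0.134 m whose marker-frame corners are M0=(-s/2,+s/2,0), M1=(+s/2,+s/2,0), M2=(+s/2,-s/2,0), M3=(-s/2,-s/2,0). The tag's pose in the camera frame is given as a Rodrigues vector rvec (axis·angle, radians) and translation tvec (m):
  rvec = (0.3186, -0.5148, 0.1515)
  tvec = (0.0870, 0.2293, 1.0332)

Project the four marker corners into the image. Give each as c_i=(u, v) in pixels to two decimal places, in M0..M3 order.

c0=(327.49, 416.27) c1=(408.70, 409.67) c2=(433.51, 336.30) c3=(351.14, 338.07)

Intrinsics K: fx=770.1, fy=661.7, cx=316.5, cy=228.8
Marker side s = 0.134 m; corners in marker frame (Z=0):
  M0 = (-0.0670, +0.0670, 0)
  M1 = (+0.0670, +0.0670, 0)
  M2 = (+0.0670, -0.0670, 0)
  M3 = (-0.0670, -0.0670, 0)
rvec = (0.3186, -0.5148, 0.1515), |rvec| = θ = 0.62408 rad = 35.757°
Rodrigues: sinθ=0.58435, 1−cosθ=0.18850; R = I + sinθ·[k]× + (1−cosθ)·[k]×²:
    [+0.86063 -0.22124 -0.45867]
    [+0.06248 +0.93976 -0.33606]
    [+0.50539 +0.26057 +0.82261]
t = (0.0870, 0.2293, 1.0332) m
M0: Pc = R·M0+t = (+0.01452, +0.28808, +1.01680); u = 770.1·(+0.01452)/1.01680 + 316.5 = 327.4935, v = 661.7·(+0.28808)/1.01680 + 228.8 = 416.2725
M1: Pc = R·M1+t = (+0.12984, +0.29645, +1.08452); u = 770.1·(+0.12984)/1.08452 + 316.5 = 408.6968, v = 661.7·(+0.29645)/1.08452 + 228.8 = 409.6737
M2: Pc = R·M2+t = (+0.15948, +0.17052, +1.04960); u = 770.1·(+0.15948)/1.04960 + 316.5 = 433.5150, v = 661.7·(+0.17052)/1.04960 + 228.8 = 336.3018
M3: Pc = R·M3+t = (+0.04416, +0.16215, +0.98188); u = 770.1·(+0.04416)/0.98188 + 316.5 = 351.1358, v = 661.7·(+0.16215)/0.98188 + 228.8 = 338.0746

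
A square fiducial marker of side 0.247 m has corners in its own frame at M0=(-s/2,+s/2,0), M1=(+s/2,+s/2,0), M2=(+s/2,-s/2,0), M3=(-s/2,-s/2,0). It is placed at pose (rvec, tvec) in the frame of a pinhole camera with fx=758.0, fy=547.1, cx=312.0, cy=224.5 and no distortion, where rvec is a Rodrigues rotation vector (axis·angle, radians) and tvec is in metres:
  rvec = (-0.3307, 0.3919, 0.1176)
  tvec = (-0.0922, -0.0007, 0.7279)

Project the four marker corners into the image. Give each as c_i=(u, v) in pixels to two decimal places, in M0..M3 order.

Intrinsics K: fx=758.0, fy=547.1, cx=312.0, cy=224.5
Marker side s = 0.247 m; corners in marker frame (Z=0):
  M0 = (-0.1235, +0.1235, 0)
  M1 = (+0.1235, +0.1235, 0)
  M2 = (+0.1235, -0.1235, 0)
  M3 = (-0.1235, -0.1235, 0)
rvec = (-0.3307, 0.3919, 0.1176), |rvec| = θ = 0.52610 rad = 30.143°
Rodrigues: sinθ=0.50216, 1−cosθ=0.13523; R = I + sinθ·[k]× + (1−cosθ)·[k]×²:
    [+0.91821 -0.17557 +0.35507]
    [+0.04893 +0.93981 +0.33817]
    [-0.39307 -0.29314 +0.87153]
t = (-0.0922, -0.0007, 0.7279) m
M0: Pc = R·M0+t = (-0.22728, +0.10932, +0.74024); u = 758.0·(-0.22728)/0.74024 + 312.0 = 79.2664, v = 547.1·(+0.10932)/0.74024 + 224.5 = 305.2994
M1: Pc = R·M1+t = (-0.00048, +0.12141, +0.64315); u = 758.0·(-0.00048)/0.64315 + 312.0 = 311.4290, v = 547.1·(+0.12141)/0.64315 + 224.5 = 327.7774
M2: Pc = R·M2+t = (+0.04288, -0.11072, +0.71556); u = 758.0·(+0.04288)/0.71556 + 312.0 = 357.4246, v = 547.1·(-0.11072)/0.71556 + 224.5 = 139.8430
M3: Pc = R·M3+t = (-0.18392, -0.12281, +0.81265); u = 758.0·(-0.18392)/0.81265 + 312.0 = 140.4520, v = 547.1·(-0.12281)/0.81265 + 224.5 = 141.8206

c0=(79.27, 305.30) c1=(311.43, 327.78) c2=(357.42, 139.84) c3=(140.45, 141.82)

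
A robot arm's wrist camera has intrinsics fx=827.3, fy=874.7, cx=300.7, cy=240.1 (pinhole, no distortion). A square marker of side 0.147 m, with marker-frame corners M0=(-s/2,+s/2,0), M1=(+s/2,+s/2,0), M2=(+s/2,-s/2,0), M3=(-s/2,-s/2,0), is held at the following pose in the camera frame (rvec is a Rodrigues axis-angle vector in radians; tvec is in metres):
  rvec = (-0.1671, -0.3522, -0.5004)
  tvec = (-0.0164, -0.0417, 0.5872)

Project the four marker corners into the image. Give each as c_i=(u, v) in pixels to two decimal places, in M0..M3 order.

Intrinsics K: fx=827.3, fy=874.7, cx=300.7, cy=240.1
Marker side s = 0.147 m; corners in marker frame (Z=0):
  M0 = (-0.0735, +0.0735, 0)
  M1 = (+0.0735, +0.0735, 0)
  M2 = (+0.0735, -0.0735, 0)
  M3 = (-0.0735, -0.0735, 0)
rvec = (-0.1671, -0.3522, -0.5004), |rvec| = θ = 0.63432 rad = 36.344°
Rodrigues: sinθ=0.59263, 1−cosθ=0.19453; R = I + sinθ·[k]× + (1−cosθ)·[k]×²:
    [+0.81897 +0.49596 -0.28863]
    [-0.43906 +0.86544 +0.24132]
    [+0.36948 -0.07091 +0.92653]
t = (-0.0164, -0.0417, 0.5872) m
M0: Pc = R·M0+t = (-0.04014, +0.05418, +0.55483); u = 827.3·(-0.04014)/0.55483 + 300.7 = 240.8463, v = 874.7·(+0.05418)/0.55483 + 240.1 = 325.5169
M1: Pc = R·M1+t = (+0.08025, -0.01036, +0.60914); u = 827.3·(+0.08025)/0.60914 + 300.7 = 409.6872, v = 874.7·(-0.01036)/0.60914 + 240.1 = 225.2225
M2: Pc = R·M2+t = (+0.00734, -0.13758, +0.61957); u = 827.3·(+0.00734)/0.61957 + 300.7 = 310.5024, v = 874.7·(-0.13758)/0.61957 + 240.1 = 45.8649
M3: Pc = R·M3+t = (-0.11305, -0.07304, +0.56526); u = 827.3·(-0.11305)/0.56526 + 300.7 = 135.2449, v = 874.7·(-0.07304)/0.56526 + 240.1 = 127.0760

c0=(240.85, 325.52) c1=(409.69, 225.22) c2=(310.50, 45.86) c3=(135.24, 127.08)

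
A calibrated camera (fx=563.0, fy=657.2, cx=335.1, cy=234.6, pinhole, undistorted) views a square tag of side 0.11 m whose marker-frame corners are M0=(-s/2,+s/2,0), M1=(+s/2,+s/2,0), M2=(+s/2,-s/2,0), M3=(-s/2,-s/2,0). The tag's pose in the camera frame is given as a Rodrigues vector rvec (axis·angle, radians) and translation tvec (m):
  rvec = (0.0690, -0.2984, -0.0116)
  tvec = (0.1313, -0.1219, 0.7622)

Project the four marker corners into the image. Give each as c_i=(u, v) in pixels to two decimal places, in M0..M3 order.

c0=(394.26, 176.90) c1=(467.49, 177.28) c2=(468.71, 83.60) c3=(394.77, 79.14)

Intrinsics K: fx=563.0, fy=657.2, cx=335.1, cy=234.6
Marker side s = 0.11 m; corners in marker frame (Z=0):
  M0 = (-0.0550, +0.0550, 0)
  M1 = (+0.0550, +0.0550, 0)
  M2 = (+0.0550, -0.0550, 0)
  M3 = (-0.0550, -0.0550, 0)
rvec = (0.0690, -0.2984, -0.0116), |rvec| = θ = 0.30649 rad = 17.561°
Rodrigues: sinθ=0.30172, 1−cosθ=0.04660; R = I + sinθ·[k]× + (1−cosθ)·[k]×²:
    [+0.95576 +0.00120 -0.29415]
    [-0.02163 +0.99757 -0.06621]
    [+0.29335 +0.06964 +0.95346]
t = (0.1313, -0.1219, 0.7622) m
M0: Pc = R·M0+t = (+0.07880, -0.06584, +0.74990); u = 563.0·(+0.07880)/0.74990 + 335.1 = 394.2604, v = 657.2·(-0.06584)/0.74990 + 234.6 = 176.8953
M1: Pc = R·M1+t = (+0.18393, -0.06822, +0.78216); u = 563.0·(+0.18393)/0.78216 + 335.1 = 467.4945, v = 657.2·(-0.06822)/0.78216 + 234.6 = 177.2765
M2: Pc = R·M2+t = (+0.18380, -0.17796, +0.77450); u = 563.0·(+0.18380)/0.77450 + 335.1 = 468.7077, v = 657.2·(-0.17796)/0.77450 + 234.6 = 83.5965
M3: Pc = R·M3+t = (+0.07867, -0.17558, +0.74224); u = 563.0·(+0.07867)/0.74224 + 335.1 = 394.7704, v = 657.2·(-0.17558)/0.74224 + 234.6 = 79.1386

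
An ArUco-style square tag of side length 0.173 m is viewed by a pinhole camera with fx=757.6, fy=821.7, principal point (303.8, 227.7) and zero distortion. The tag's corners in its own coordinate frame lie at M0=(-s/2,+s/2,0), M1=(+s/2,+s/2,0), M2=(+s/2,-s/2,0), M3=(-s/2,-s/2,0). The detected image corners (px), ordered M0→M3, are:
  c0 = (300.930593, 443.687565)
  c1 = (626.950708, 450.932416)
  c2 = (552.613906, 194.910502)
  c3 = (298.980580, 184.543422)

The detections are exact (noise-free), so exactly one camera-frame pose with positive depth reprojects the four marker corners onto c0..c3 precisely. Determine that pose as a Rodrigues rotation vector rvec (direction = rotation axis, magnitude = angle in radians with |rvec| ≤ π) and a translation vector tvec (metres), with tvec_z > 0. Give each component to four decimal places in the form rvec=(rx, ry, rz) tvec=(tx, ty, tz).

rvec=(-0.7241, -0.0647, 0.0135) tvec=(0.0840, 0.0412, 0.4538)

Intrinsics K: fx=757.6, fy=821.7, cx=303.8, cy=227.7
Marker side s = 0.173 m; corners in marker frame (Z=0):
  M0 = (-0.0865, +0.0865, 0)
  M1 = (+0.0865, +0.0865, 0)
  M2 = (+0.0865, -0.0865, 0)
  M3 = (-0.0865, -0.0865, 0)
Detected image corners:
  c0 = (300.930593, 443.687565) px
  c1 = (626.950708, 450.932416) px
  c2 = (552.613906, 194.910502) px
  c3 = (298.980580, 184.543422) px
Planar DLT: solve 8×8 A·h = b for H (H[2,2]=1):
  H  [+1702.25374 -426.62453 +443.96494]
  H  [+90.25027 +1023.95411 +302.30487]
  H  [+0.11996 -1.45948 +1.00000]
B = K⁻¹H; ‖b₁‖=2.203400, ‖b₂‖=2.203400; λ = 2/(‖b₁‖+‖b₂‖) = 0.453844, sign → tz>0 ⇒ λ=+0.453844
r₁ = λ·B[:,0] = (+0.99791,+0.03476,+0.05444); r₂ = λ·B[:,1] = (+0.01004,+0.74910,-0.66238)
r₃ = r₁×r₂ = (-0.06381,+0.66154,+0.74719); SVD([r₁ r₂ r₃]) → R = UVᵀ:
  R  [+0.99791 +0.01004 -0.06381]
  R  [+0.03476 +0.74910 +0.66154]
  R  [+0.05444 -0.66238 +0.74719]
t = (+0.08397, +0.04121, +0.45384) m
tr R = 2.494206; θ = arccos((tr R − 1)/2) = 0.727104 rad = 41.660°
axis k = ((R−Rᵀ)₃₂, (R−Rᵀ)₁₃, (R−Rᵀ)₂₁) / (2 sinθ) = (-0.995863, -0.088950, +0.018592)
rvec = θ·k = (-0.724095, -0.064676, +0.013519)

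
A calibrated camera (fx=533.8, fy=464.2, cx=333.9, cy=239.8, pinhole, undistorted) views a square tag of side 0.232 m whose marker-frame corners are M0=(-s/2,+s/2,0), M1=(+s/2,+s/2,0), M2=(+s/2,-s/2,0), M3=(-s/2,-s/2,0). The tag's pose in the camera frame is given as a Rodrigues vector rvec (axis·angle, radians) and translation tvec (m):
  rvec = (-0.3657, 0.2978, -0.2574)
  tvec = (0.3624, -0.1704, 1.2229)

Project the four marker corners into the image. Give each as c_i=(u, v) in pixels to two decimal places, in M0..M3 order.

Intrinsics K: fx=533.8, fy=464.2, cx=333.9, cy=239.8
Marker side s = 0.232 m; corners in marker frame (Z=0):
  M0 = (-0.1160, +0.1160, 0)
  M1 = (+0.1160, +0.1160, 0)
  M2 = (+0.1160, -0.1160, 0)
  M3 = (-0.1160, -0.1160, 0)
rvec = (-0.3657, 0.2978, -0.2574), |rvec| = θ = 0.53729 rad = 30.784°
Rodrigues: sinθ=0.51181, 1−cosθ=0.14090; R = I + sinθ·[k]× + (1−cosθ)·[k]×²:
    [+0.92438 +0.19204 +0.32962]
    [-0.29835 +0.90239 +0.31094]
    [-0.23773 -0.38577 +0.89144]
t = (0.3624, -0.1704, 1.2229) m
M0: Pc = R·M0+t = (+0.27745, -0.03111, +1.20573); u = 533.8·(+0.27745)/1.20573 + 333.9 = 456.7322, v = 464.2·(-0.03111)/1.20573 + 239.8 = 227.8210
M1: Pc = R·M1+t = (+0.49190, -0.10033, +1.15057); u = 533.8·(+0.49190)/1.15057 + 333.9 = 562.1152, v = 464.2·(-0.10033)/1.15057 + 239.8 = 199.3211
M2: Pc = R·M2+t = (+0.44735, -0.30969, +1.24007); u = 533.8·(+0.44735)/1.24007 + 333.9 = 526.4662, v = 464.2·(-0.30969)/1.24007 + 239.8 = 123.8746
M3: Pc = R·M3+t = (+0.23290, -0.24047, +1.29523); u = 533.8·(+0.23290)/1.29523 + 333.9 = 429.8831, v = 464.2·(-0.24047)/1.29523 + 239.8 = 153.6178

c0=(456.73, 227.82) c1=(562.12, 199.32) c2=(526.47, 123.87) c3=(429.88, 153.62)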